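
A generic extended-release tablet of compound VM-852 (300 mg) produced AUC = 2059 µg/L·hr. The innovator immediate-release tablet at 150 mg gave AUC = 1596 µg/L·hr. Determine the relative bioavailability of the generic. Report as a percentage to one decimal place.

F_rel = (AUC_test/D_test) / (AUC_ref/D_ref)
      = (2059/300) / (1596/150)
      = 6.86333 / 10.64 = 0.6450 = 64.50%

F_rel = 64.5%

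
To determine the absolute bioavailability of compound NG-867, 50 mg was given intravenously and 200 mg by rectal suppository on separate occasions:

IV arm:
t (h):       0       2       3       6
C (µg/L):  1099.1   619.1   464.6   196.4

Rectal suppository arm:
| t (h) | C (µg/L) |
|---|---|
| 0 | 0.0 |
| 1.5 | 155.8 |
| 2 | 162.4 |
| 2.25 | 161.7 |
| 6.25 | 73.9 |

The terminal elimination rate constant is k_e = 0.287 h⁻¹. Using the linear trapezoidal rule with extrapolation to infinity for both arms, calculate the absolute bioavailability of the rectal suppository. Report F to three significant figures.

F = 0.0613

Trapezoidal AUC_0→6 (IV):
  [0→2]: (1099.1+619.1)/2 × 2 = 1718.2
  [2→3]: (619.1+464.6)/2 × 1 = 541.85
  [3→6]: (464.6+196.4)/2 × 3 = 991.5
  Sum = 3251.55 µg/L·h
IV tail: 196.4/0.287 = 684.321; AUC_iv,0→∞ = 3251.55 + 684.321 = 3935.871 µg/L·h
Trapezoidal AUC_0→6.25 (rectal suppository):
  [0→1.5]: (0.0+155.8)/2 × 1.5 = 116.85
  [1.5→2]: (155.8+162.4)/2 × 0.5 = 79.55
  [2→2.25]: (162.4+161.7)/2 × 0.25 = 40.5125
  [2.25→6.25]: (161.7+73.9)/2 × 4 = 471.2
  Sum = 708.1125 µg/L·h
rectal suppository tail: 73.9/0.287 = 257.491; AUC_ev,0→∞ = 708.1125 + 257.491 = 965.6035 µg/L·h
F = (AUC_ev/D_ev)/(AUC_iv/D_iv) = (965.6035/200)/(3935.871/50) = 4.8280175/78.71742 = 0.0613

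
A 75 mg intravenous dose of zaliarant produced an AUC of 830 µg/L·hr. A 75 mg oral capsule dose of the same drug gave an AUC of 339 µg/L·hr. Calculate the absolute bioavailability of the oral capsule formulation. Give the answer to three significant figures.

F = 0.408

F = (AUC_ev / D_ev) / (AUC_iv / D_iv)
  = (339/75) / (830/75)
  = 4.52 / 11.0667 = 0.4084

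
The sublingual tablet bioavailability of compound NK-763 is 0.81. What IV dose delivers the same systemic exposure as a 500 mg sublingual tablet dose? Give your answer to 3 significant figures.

Systemic exposure from an extravascular dose = F × D_ev, so the equivalent IV dose is F × D_ev.
D_iv = F × D_ev = 0.81 × 500 = 405 mg

D_iv = 405 mg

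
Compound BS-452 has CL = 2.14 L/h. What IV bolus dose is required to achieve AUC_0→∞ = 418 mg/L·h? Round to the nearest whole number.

Dose = 895 mg

Dose_iv = CL × AUC_0→∞
     = 2.14 × 418 = 894.52 mg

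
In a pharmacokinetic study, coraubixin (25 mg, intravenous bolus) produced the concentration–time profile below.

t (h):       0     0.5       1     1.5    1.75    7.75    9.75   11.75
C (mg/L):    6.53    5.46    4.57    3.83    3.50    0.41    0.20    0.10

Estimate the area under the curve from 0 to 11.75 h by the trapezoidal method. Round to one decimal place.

Trapezoidal AUC_0→11.75:
  [0→0.5]: (6.53+5.46)/2 × 0.5 = 2.9975
  [0.5→1]: (5.46+4.57)/2 × 0.5 = 2.5075
  [1→1.5]: (4.57+3.83)/2 × 0.5 = 2.1
  [1.5→1.75]: (3.83+3.50)/2 × 0.25 = 0.91625
  [1.75→7.75]: (3.50+0.41)/2 × 6 = 11.73
  [7.75→9.75]: (0.41+0.20)/2 × 2 = 0.61
  [9.75→11.75]: (0.20+0.10)/2 × 2 = 0.3
  Sum = 21.16125 mg/L·h

AUC = 21.2 mg/L·h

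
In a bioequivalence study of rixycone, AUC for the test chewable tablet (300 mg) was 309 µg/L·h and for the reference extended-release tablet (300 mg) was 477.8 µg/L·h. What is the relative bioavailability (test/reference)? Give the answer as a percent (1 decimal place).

F_rel = 64.7%

F_rel = (AUC_test/D_test) / (AUC_ref/D_ref)
      = (309/300) / (477.8/300)
      = 1.03 / 1.59267 = 0.6467 = 64.67%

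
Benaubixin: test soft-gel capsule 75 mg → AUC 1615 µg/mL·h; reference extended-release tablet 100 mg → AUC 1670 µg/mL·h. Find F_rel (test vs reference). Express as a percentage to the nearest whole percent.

F_rel = 129%

F_rel = (AUC_test/D_test) / (AUC_ref/D_ref)
      = (1615/75) / (1670/100)
      = 21.5333 / 16.7 = 1.2894 = 128.94%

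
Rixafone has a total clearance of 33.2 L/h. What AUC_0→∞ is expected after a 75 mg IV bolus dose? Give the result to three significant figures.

AUC_0→∞ = Dose_iv / CL
        = 75 / 33.2 = 2.25904 mg/L·h

AUC = 2.26 mg/L·h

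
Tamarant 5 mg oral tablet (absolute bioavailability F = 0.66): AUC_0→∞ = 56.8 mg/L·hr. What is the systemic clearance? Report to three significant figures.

CL = 0.0581 L/hr

CL = F × Dose / AUC_0→∞
   = 0.66 × 5 / 56.8 = 0.0580986 L/hr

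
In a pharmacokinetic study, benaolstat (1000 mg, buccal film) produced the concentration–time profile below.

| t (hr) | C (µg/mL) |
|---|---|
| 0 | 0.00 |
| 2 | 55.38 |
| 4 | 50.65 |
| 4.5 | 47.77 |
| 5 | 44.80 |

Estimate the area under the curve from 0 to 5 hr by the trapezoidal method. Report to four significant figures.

AUC = 209.2 µg/mL·hr

Trapezoidal AUC_0→5:
  [0→2]: (0.00+55.38)/2 × 2 = 55.38
  [2→4]: (55.38+50.65)/2 × 2 = 106.03
  [4→4.5]: (50.65+47.77)/2 × 0.5 = 24.605
  [4.5→5]: (47.77+44.80)/2 × 0.5 = 23.1425
  Sum = 209.1575 µg/mL·hr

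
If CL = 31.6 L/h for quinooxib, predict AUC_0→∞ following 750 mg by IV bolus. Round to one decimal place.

AUC = 23.7 mg/L·h

AUC_0→∞ = Dose_iv / CL
        = 750 / 31.6 = 23.7342 mg/L·h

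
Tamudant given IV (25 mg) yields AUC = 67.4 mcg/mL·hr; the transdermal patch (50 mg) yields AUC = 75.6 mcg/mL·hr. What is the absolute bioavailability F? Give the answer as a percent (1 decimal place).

F = 56.1%

F = (AUC_ev / D_ev) / (AUC_iv / D_iv)
  = (75.6/50) / (67.4/25)
  = 1.512 / 2.696 = 0.5608
  = 56.08%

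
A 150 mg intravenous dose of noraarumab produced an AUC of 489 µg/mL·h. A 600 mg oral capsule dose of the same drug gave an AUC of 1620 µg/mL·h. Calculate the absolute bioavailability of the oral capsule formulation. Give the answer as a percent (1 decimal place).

F = 82.8%

F = (AUC_ev / D_ev) / (AUC_iv / D_iv)
  = (1620/600) / (489/150)
  = 2.7 / 3.26 = 0.8282
  = 82.82%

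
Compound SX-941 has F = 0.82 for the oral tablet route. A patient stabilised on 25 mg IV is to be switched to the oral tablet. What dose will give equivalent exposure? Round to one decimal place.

D_oral = 30.5 mg

For equal systemic exposure: F × D_ev = D_iv
D_ev = D_iv / F = 25 / 0.82 = 30.4878 mg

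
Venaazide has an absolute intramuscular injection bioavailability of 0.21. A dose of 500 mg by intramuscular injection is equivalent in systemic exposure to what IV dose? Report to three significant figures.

D_iv = 105 mg

Systemic exposure from an extravascular dose = F × D_ev, so the equivalent IV dose is F × D_ev.
D_iv = F × D_ev = 0.21 × 500 = 105 mg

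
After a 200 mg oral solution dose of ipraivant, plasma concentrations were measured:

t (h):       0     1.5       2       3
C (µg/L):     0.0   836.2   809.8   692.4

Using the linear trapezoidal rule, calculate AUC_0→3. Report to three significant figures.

AUC = 1790 µg/L·h

Trapezoidal AUC_0→3:
  [0→1.5]: (0.0+836.2)/2 × 1.5 = 627.15
  [1.5→2]: (836.2+809.8)/2 × 0.5 = 411.5
  [2→3]: (809.8+692.4)/2 × 1 = 751.1
  Sum = 1789.75 µg/L·h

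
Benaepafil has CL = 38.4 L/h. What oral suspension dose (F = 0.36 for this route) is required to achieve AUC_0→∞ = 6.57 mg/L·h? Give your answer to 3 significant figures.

Dose = CL × AUC_0→∞ / F
     = 38.4 × 6.57 / 0.36 = 700.8 mg

Dose = 701 mg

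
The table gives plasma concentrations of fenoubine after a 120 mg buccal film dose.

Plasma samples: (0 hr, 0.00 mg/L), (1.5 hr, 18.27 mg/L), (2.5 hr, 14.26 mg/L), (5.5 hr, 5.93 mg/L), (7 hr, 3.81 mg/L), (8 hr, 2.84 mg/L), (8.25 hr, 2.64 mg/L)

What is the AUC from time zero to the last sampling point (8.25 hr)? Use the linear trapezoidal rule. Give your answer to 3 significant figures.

Trapezoidal AUC_0→8.25:
  [0→1.5]: (0.00+18.27)/2 × 1.5 = 13.7025
  [1.5→2.5]: (18.27+14.26)/2 × 1 = 16.265
  [2.5→5.5]: (14.26+5.93)/2 × 3 = 30.285
  [5.5→7]: (5.93+3.81)/2 × 1.5 = 7.305
  [7→8]: (3.81+2.84)/2 × 1 = 3.325
  [8→8.25]: (2.84+2.64)/2 × 0.25 = 0.685
  Sum = 71.5675 mg/L·hr

AUC = 71.6 mg/L·hr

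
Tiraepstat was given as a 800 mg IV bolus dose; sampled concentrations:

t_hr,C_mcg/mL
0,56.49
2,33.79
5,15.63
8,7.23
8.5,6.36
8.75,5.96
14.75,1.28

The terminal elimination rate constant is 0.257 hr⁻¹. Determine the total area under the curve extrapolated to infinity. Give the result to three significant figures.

AUC = 230 mcg/mL·hr

Trapezoidal AUC_0→14.75:
  [0→2]: (56.49+33.79)/2 × 2 = 90.28
  [2→5]: (33.79+15.63)/2 × 3 = 74.13
  [5→8]: (15.63+7.23)/2 × 3 = 34.29
  [8→8.5]: (7.23+6.36)/2 × 0.5 = 3.3975
  [8.5→8.75]: (6.36+5.96)/2 × 0.25 = 1.54
  [8.75→14.75]: (5.96+1.28)/2 × 6 = 21.72
  Sum = 225.3575 mcg/mL·hr
Extrapolated tail: C_last / k_e = 1.28 / 0.257 = 4.981
AUC_0→∞ = 225.3575 + 4.981 = 230.3385 mcg/mL·hr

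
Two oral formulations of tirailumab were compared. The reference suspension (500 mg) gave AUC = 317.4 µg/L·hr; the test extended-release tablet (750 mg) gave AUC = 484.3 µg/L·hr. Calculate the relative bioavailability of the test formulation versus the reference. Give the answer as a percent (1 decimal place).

F_rel = 101.7%

F_rel = (AUC_test/D_test) / (AUC_ref/D_ref)
      = (484.3/750) / (317.4/500)
      = 0.645733 / 0.6348 = 1.0172 = 101.72%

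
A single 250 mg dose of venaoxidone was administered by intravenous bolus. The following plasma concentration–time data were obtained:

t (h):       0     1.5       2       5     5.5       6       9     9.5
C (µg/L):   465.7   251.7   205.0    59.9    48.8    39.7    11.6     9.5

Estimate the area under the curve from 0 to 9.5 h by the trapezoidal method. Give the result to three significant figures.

AUC = 1180 µg/L·h

Trapezoidal AUC_0→9.5:
  [0→1.5]: (465.7+251.7)/2 × 1.5 = 538.05
  [1.5→2]: (251.7+205.0)/2 × 0.5 = 114.175
  [2→5]: (205.0+59.9)/2 × 3 = 397.35
  [5→5.5]: (59.9+48.8)/2 × 0.5 = 27.175
  [5.5→6]: (48.8+39.7)/2 × 0.5 = 22.125
  [6→9]: (39.7+11.6)/2 × 3 = 76.95
  [9→9.5]: (11.6+9.5)/2 × 0.5 = 5.275
  Sum = 1181.1 µg/L·h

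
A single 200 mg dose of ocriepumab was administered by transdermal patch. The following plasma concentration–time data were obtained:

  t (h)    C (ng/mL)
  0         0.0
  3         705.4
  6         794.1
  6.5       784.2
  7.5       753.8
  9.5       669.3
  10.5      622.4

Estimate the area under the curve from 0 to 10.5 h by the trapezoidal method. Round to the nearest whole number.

AUC = 6540 ng/mL·h

Trapezoidal AUC_0→10.5:
  [0→3]: (0.0+705.4)/2 × 3 = 1058.1
  [3→6]: (705.4+794.1)/2 × 3 = 2249.25
  [6→6.5]: (794.1+784.2)/2 × 0.5 = 394.575
  [6.5→7.5]: (784.2+753.8)/2 × 1 = 769.0
  [7.5→9.5]: (753.8+669.3)/2 × 2 = 1423.1
  [9.5→10.5]: (669.3+622.4)/2 × 1 = 645.85
  Sum = 6539.875 ng/mL·h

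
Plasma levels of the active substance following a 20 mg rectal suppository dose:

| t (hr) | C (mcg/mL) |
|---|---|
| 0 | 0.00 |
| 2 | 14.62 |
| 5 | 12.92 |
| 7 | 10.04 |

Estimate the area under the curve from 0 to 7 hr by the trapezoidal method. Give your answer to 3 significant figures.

Trapezoidal AUC_0→7:
  [0→2]: (0.00+14.62)/2 × 2 = 14.62
  [2→5]: (14.62+12.92)/2 × 3 = 41.31
  [5→7]: (12.92+10.04)/2 × 2 = 22.96
  Sum = 78.89 mcg/mL·hr

AUC = 78.9 mcg/mL·hr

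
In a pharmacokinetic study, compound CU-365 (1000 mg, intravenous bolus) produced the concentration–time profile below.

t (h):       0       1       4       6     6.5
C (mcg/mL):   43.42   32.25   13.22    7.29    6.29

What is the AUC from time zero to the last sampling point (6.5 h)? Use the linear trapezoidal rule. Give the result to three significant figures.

Trapezoidal AUC_0→6.5:
  [0→1]: (43.42+32.25)/2 × 1 = 37.835
  [1→4]: (32.25+13.22)/2 × 3 = 68.205
  [4→6]: (13.22+7.29)/2 × 2 = 20.51
  [6→6.5]: (7.29+6.29)/2 × 0.5 = 3.395
  Sum = 129.945 mcg/mL·h

AUC = 130 mcg/mL·h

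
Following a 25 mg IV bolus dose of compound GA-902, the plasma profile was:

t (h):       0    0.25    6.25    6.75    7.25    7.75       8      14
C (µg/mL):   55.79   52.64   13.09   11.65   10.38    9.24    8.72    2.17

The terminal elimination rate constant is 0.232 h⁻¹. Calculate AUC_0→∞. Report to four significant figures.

Trapezoidal AUC_0→14:
  [0→0.25]: (55.79+52.64)/2 × 0.25 = 13.55375
  [0.25→6.25]: (52.64+13.09)/2 × 6 = 197.19
  [6.25→6.75]: (13.09+11.65)/2 × 0.5 = 6.185
  [6.75→7.25]: (11.65+10.38)/2 × 0.5 = 5.5075
  [7.25→7.75]: (10.38+9.24)/2 × 0.5 = 4.905
  [7.75→8]: (9.24+8.72)/2 × 0.25 = 2.245
  [8→14]: (8.72+2.17)/2 × 6 = 32.67
  Sum = 262.25625 µg/mL·h
Extrapolated tail: C_last / k_e = 2.17 / 0.232 = 9.353
AUC_0→∞ = 262.25625 + 9.353 = 271.60925 µg/mL·h

AUC = 271.6 µg/mL·h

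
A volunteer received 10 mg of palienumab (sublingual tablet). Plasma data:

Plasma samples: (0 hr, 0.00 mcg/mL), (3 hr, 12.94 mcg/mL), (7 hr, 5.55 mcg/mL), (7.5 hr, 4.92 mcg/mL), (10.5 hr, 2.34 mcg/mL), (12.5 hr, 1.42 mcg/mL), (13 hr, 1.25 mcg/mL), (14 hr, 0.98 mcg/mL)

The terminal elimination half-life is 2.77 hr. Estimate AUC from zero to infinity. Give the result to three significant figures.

Trapezoidal AUC_0→14:
  [0→3]: (0.00+12.94)/2 × 3 = 19.41
  [3→7]: (12.94+5.55)/2 × 4 = 36.98
  [7→7.5]: (5.55+4.92)/2 × 0.5 = 2.6175
  [7.5→10.5]: (4.92+2.34)/2 × 3 = 10.89
  [10.5→12.5]: (2.34+1.42)/2 × 2 = 3.76
  [12.5→13]: (1.42+1.25)/2 × 0.5 = 0.6675
  [13→14]: (1.25+0.98)/2 × 1 = 1.115
  Sum = 75.44 mcg/mL·hr
k_e = ln2 / t½ = 0.693147 / 2.77 = 0.2502 hr^-1
Extrapolated tail: C_last / k_e = 0.98 / 0.2502 = 3.917
AUC_0→∞ = 75.44 + 3.917 = 79.357 mcg/mL·hr

AUC = 79.4 mcg/mL·hr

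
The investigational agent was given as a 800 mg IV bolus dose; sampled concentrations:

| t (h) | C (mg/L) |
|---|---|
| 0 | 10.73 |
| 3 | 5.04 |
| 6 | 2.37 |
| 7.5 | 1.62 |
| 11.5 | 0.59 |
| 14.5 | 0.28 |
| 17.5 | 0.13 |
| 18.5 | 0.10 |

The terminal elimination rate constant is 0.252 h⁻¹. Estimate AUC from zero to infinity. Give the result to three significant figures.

AUC = 44.6 mg/L·h

Trapezoidal AUC_0→18.5:
  [0→3]: (10.73+5.04)/2 × 3 = 23.655
  [3→6]: (5.04+2.37)/2 × 3 = 11.115
  [6→7.5]: (2.37+1.62)/2 × 1.5 = 2.9925
  [7.5→11.5]: (1.62+0.59)/2 × 4 = 4.42
  [11.5→14.5]: (0.59+0.28)/2 × 3 = 1.305
  [14.5→17.5]: (0.28+0.13)/2 × 3 = 0.615
  [17.5→18.5]: (0.13+0.10)/2 × 1 = 0.115
  Sum = 44.2175 mg/L·h
Extrapolated tail: C_last / k_e = 0.10 / 0.252 = 0.397
AUC_0→∞ = 44.2175 + 0.397 = 44.6145 mg/L·h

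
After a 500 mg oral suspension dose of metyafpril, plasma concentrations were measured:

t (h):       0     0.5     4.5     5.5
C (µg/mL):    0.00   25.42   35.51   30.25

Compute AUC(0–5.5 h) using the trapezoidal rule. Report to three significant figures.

AUC = 161 µg/mL·h

Trapezoidal AUC_0→5.5:
  [0→0.5]: (0.00+25.42)/2 × 0.5 = 6.355
  [0.5→4.5]: (25.42+35.51)/2 × 4 = 121.86
  [4.5→5.5]: (35.51+30.25)/2 × 1 = 32.88
  Sum = 161.095 µg/mL·h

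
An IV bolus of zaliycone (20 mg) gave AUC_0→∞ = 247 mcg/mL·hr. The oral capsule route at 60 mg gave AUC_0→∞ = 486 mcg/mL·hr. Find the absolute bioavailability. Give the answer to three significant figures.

F = (AUC_ev / D_ev) / (AUC_iv / D_iv)
  = (486/60) / (247/20)
  = 8.1 / 12.35 = 0.6559

F = 0.656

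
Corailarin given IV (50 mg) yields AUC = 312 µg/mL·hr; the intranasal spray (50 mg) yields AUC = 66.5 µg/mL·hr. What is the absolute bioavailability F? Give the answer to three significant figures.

F = (AUC_ev / D_ev) / (AUC_iv / D_iv)
  = (66.5/50) / (312/50)
  = 1.33 / 6.24 = 0.2131

F = 0.213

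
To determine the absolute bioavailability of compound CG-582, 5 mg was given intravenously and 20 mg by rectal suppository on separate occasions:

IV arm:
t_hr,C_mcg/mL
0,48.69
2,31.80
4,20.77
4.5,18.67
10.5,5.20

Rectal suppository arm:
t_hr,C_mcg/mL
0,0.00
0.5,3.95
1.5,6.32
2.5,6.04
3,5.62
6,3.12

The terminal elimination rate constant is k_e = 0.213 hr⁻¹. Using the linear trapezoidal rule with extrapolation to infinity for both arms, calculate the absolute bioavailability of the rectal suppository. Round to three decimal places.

Trapezoidal AUC_0→10.5 (IV):
  [0→2]: (48.69+31.80)/2 × 2 = 80.49
  [2→4]: (31.80+20.77)/2 × 2 = 52.57
  [4→4.5]: (20.77+18.67)/2 × 0.5 = 9.86
  [4.5→10.5]: (18.67+5.20)/2 × 6 = 71.61
  Sum = 214.53 mcg/mL·hr
IV tail: 5.20/0.213 = 24.413; AUC_iv,0→∞ = 214.53 + 24.413 = 238.943 mcg/mL·hr
Trapezoidal AUC_0→6 (rectal suppository):
  [0→0.5]: (0.00+3.95)/2 × 0.5 = 0.9875
  [0.5→1.5]: (3.95+6.32)/2 × 1 = 5.135
  [1.5→2.5]: (6.32+6.04)/2 × 1 = 6.18
  [2.5→3]: (6.04+5.62)/2 × 0.5 = 2.915
  [3→6]: (5.62+3.12)/2 × 3 = 13.11
  Sum = 28.3275 mcg/mL·hr
rectal suppository tail: 3.12/0.213 = 14.648; AUC_ev,0→∞ = 28.3275 + 14.648 = 42.9755 mcg/mL·hr
F = (AUC_ev/D_ev)/(AUC_iv/D_iv) = (42.9755/20)/(238.943/5) = 2.148775/47.7886 = 0.0450

F = 0.045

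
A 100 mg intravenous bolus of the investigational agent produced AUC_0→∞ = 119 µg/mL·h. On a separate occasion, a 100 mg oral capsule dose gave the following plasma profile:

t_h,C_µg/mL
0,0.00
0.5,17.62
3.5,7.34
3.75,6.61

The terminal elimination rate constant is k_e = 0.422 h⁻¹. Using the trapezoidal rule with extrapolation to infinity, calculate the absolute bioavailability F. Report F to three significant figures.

F = 0.498

Trapezoidal AUC_0→3.75 (oral capsule):
  [0→0.5]: (0.00+17.62)/2 × 0.5 = 4.405
  [0.5→3.5]: (17.62+7.34)/2 × 3 = 37.44
  [3.5→3.75]: (7.34+6.61)/2 × 0.25 = 1.74375
  Sum = 43.58875 µg/mL·h
Tail: C_last/k_e = 6.61/0.422 = 15.664
AUC_0→∞ (oral capsule) = 43.58875 + 15.664 = 59.25275 µg/mL·h
F = (AUC_ev/D_ev)/(AUC_iv/D_iv) = (59.25275/100)/(119/100) = 0.5925275/1.19 = 0.4979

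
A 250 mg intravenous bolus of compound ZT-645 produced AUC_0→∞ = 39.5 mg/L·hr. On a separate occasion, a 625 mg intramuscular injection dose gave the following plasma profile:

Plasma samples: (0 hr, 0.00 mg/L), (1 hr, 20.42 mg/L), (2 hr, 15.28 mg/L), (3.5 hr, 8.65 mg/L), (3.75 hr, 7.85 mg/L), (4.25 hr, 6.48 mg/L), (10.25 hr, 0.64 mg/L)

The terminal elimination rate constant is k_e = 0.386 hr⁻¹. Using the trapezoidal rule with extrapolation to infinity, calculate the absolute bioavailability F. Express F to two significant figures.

Trapezoidal AUC_0→10.25 (intramuscular injection):
  [0→1]: (0.00+20.42)/2 × 1 = 10.21
  [1→2]: (20.42+15.28)/2 × 1 = 17.85
  [2→3.5]: (15.28+8.65)/2 × 1.5 = 17.9475
  [3.5→3.75]: (8.65+7.85)/2 × 0.25 = 2.0625
  [3.75→4.25]: (7.85+6.48)/2 × 0.5 = 3.5825
  [4.25→10.25]: (6.48+0.64)/2 × 6 = 21.36
  Sum = 73.0125 mg/L·hr
Tail: C_last/k_e = 0.64/0.386 = 1.658
AUC_0→∞ (intramuscular injection) = 73.0125 + 1.658 = 74.6705 mg/L·hr
F = (AUC_ev/D_ev)/(AUC_iv/D_iv) = (74.6705/625)/(39.5/250) = 0.1194728/0.158 = 0.7562

F = 0.76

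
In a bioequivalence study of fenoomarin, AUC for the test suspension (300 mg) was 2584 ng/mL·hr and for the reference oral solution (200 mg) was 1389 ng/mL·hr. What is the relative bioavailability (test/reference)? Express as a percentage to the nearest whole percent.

F_rel = 124%

F_rel = (AUC_test/D_test) / (AUC_ref/D_ref)
      = (2584/300) / (1389/200)
      = 8.61333 / 6.945 = 1.2402 = 124.02%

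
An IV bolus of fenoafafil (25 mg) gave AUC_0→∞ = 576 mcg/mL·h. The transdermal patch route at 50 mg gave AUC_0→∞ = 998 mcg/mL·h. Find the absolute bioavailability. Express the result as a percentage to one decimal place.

F = 86.6%

F = (AUC_ev / D_ev) / (AUC_iv / D_iv)
  = (998/50) / (576/25)
  = 19.96 / 23.04 = 0.8663
  = 86.63%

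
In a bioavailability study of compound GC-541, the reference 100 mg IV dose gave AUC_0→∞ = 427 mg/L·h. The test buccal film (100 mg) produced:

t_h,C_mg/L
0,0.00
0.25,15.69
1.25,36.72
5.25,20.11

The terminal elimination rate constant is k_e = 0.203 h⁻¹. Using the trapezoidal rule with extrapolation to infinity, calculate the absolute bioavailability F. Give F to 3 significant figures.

F = 0.564

Trapezoidal AUC_0→5.25 (buccal film):
  [0→0.25]: (0.00+15.69)/2 × 0.25 = 1.96125
  [0.25→1.25]: (15.69+36.72)/2 × 1 = 26.205
  [1.25→5.25]: (36.72+20.11)/2 × 4 = 113.66
  Sum = 141.82625 mg/L·h
Tail: C_last/k_e = 20.11/0.203 = 99.064
AUC_0→∞ (buccal film) = 141.82625 + 99.064 = 240.89025 mg/L·h
F = (AUC_ev/D_ev)/(AUC_iv/D_iv) = (240.89025/100)/(427/100) = 2.4089025/4.27 = 0.5641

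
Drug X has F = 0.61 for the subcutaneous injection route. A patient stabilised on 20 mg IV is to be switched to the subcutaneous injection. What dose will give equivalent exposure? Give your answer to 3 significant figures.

For equal systemic exposure: F × D_ev = D_iv
D_ev = D_iv / F = 20 / 0.61 = 32.7869 mg

D_subcutaneous = 32.8 mg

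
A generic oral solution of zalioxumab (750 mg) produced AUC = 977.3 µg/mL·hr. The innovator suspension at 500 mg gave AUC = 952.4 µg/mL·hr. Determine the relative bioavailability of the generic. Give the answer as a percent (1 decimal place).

F_rel = (AUC_test/D_test) / (AUC_ref/D_ref)
      = (977.3/750) / (952.4/500)
      = 1.30307 / 1.9048 = 0.6841 = 68.41%

F_rel = 68.4%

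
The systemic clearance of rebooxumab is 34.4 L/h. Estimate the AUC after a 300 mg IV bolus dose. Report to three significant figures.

AUC = 8.72 mg/L·h

AUC_0→∞ = Dose_iv / CL
        = 300 / 34.4 = 8.72093 mg/L·h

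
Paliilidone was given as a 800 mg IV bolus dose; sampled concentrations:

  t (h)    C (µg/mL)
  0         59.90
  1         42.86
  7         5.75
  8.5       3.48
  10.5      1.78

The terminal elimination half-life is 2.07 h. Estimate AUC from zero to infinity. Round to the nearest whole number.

Trapezoidal AUC_0→10.5:
  [0→1]: (59.90+42.86)/2 × 1 = 51.38
  [1→7]: (42.86+5.75)/2 × 6 = 145.83
  [7→8.5]: (5.75+3.48)/2 × 1.5 = 6.9225
  [8.5→10.5]: (3.48+1.78)/2 × 2 = 5.26
  Sum = 209.3925 µg/mL·h
k_e = ln2 / t½ = 0.693147 / 2.07 = 0.3349 h^-1
Extrapolated tail: C_last / k_e = 1.78 / 0.3349 = 5.315
AUC_0→∞ = 209.3925 + 5.315 = 214.7075 µg/mL·h

AUC = 215 µg/mL·h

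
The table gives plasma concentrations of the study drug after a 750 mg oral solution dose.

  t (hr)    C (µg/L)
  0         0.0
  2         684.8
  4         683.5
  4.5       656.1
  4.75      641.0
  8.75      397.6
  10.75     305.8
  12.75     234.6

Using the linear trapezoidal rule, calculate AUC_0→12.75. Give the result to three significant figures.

AUC = 5870 µg/L·hr

Trapezoidal AUC_0→12.75:
  [0→2]: (0.0+684.8)/2 × 2 = 684.8
  [2→4]: (684.8+683.5)/2 × 2 = 1368.3
  [4→4.5]: (683.5+656.1)/2 × 0.5 = 334.9
  [4.5→4.75]: (656.1+641.0)/2 × 0.25 = 162.1375
  [4.75→8.75]: (641.0+397.6)/2 × 4 = 2077.2
  [8.75→10.75]: (397.6+305.8)/2 × 2 = 703.4
  [10.75→12.75]: (305.8+234.6)/2 × 2 = 540.4
  Sum = 5871.1375 µg/L·hr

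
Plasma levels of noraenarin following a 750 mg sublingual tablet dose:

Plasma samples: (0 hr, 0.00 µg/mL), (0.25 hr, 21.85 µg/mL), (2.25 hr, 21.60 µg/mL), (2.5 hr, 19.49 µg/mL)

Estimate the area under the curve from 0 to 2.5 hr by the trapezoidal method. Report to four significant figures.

AUC = 51.32 µg/mL·hr

Trapezoidal AUC_0→2.5:
  [0→0.25]: (0.00+21.85)/2 × 0.25 = 2.73125
  [0.25→2.25]: (21.85+21.60)/2 × 2 = 43.45
  [2.25→2.5]: (21.60+19.49)/2 × 0.25 = 5.13625
  Sum = 51.3175 µg/mL·hr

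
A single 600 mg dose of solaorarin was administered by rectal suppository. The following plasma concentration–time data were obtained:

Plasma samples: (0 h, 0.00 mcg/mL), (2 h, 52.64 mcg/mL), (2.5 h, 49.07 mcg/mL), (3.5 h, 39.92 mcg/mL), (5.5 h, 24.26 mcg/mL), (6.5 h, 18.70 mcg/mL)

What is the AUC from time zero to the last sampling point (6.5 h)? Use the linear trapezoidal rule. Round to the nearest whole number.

Trapezoidal AUC_0→6.5:
  [0→2]: (0.00+52.64)/2 × 2 = 52.64
  [2→2.5]: (52.64+49.07)/2 × 0.5 = 25.4275
  [2.5→3.5]: (49.07+39.92)/2 × 1 = 44.495
  [3.5→5.5]: (39.92+24.26)/2 × 2 = 64.18
  [5.5→6.5]: (24.26+18.70)/2 × 1 = 21.48
  Sum = 208.2225 mcg/mL·h

AUC = 208 mcg/mL·h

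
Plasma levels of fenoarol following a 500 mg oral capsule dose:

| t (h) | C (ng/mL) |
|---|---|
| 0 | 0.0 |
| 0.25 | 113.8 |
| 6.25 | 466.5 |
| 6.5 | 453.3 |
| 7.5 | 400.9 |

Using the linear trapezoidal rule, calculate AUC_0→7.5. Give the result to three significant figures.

AUC = 2300 ng/mL·h

Trapezoidal AUC_0→7.5:
  [0→0.25]: (0.0+113.8)/2 × 0.25 = 14.225
  [0.25→6.25]: (113.8+466.5)/2 × 6 = 1740.9
  [6.25→6.5]: (466.5+453.3)/2 × 0.25 = 114.975
  [6.5→7.5]: (453.3+400.9)/2 × 1 = 427.1
  Sum = 2297.2 ng/mL·h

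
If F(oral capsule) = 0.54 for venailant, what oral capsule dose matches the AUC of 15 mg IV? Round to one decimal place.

D_oral = 27.8 mg

For equal systemic exposure: F × D_ev = D_iv
D_ev = D_iv / F = 15 / 0.54 = 27.7778 mg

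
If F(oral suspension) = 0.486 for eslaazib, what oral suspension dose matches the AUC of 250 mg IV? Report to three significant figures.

D_oral = 514 mg

For equal systemic exposure: F × D_ev = D_iv
D_ev = D_iv / F = 250 / 0.486 = 514.403 mg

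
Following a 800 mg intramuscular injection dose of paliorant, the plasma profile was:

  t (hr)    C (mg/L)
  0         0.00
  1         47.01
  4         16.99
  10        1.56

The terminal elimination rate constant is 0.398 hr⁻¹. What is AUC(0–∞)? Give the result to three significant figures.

Trapezoidal AUC_0→10:
  [0→1]: (0.00+47.01)/2 × 1 = 23.505
  [1→4]: (47.01+16.99)/2 × 3 = 96.0
  [4→10]: (16.99+1.56)/2 × 6 = 55.65
  Sum = 175.155 mg/L·hr
Extrapolated tail: C_last / k_e = 1.56 / 0.398 = 3.920
AUC_0→∞ = 175.155 + 3.920 = 179.075 mg/L·hr

AUC = 179 mg/L·hr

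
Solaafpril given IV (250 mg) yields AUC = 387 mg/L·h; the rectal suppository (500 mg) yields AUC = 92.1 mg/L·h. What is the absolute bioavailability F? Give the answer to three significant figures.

F = 0.119

F = (AUC_ev / D_ev) / (AUC_iv / D_iv)
  = (92.1/500) / (387/250)
  = 0.1842 / 1.548 = 0.1190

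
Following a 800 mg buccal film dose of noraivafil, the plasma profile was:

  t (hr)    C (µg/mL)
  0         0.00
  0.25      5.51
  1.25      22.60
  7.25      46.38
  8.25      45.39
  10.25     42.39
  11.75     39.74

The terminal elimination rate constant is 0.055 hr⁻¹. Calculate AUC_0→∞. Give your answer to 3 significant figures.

Trapezoidal AUC_0→11.75:
  [0→0.25]: (0.00+5.51)/2 × 0.25 = 0.68875
  [0.25→1.25]: (5.51+22.60)/2 × 1 = 14.055
  [1.25→7.25]: (22.60+46.38)/2 × 6 = 206.94
  [7.25→8.25]: (46.38+45.39)/2 × 1 = 45.885
  [8.25→10.25]: (45.39+42.39)/2 × 2 = 87.78
  [10.25→11.75]: (42.39+39.74)/2 × 1.5 = 61.5975
  Sum = 416.94625 µg/mL·hr
Extrapolated tail: C_last / k_e = 39.74 / 0.055 = 722.545
AUC_0→∞ = 416.94625 + 722.545 = 1139.49125 µg/mL·hr

AUC = 1140 µg/mL·hr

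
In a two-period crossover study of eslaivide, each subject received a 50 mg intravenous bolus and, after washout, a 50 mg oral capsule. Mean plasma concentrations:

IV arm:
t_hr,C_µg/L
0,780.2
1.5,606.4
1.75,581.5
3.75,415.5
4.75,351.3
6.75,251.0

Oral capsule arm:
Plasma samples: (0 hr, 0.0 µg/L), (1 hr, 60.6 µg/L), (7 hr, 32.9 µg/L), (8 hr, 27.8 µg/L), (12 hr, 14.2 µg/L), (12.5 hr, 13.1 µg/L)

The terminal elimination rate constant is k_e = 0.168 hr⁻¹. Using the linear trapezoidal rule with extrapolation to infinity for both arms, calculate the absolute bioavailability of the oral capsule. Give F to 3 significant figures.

Trapezoidal AUC_0→6.75 (IV):
  [0→1.5]: (780.2+606.4)/2 × 1.5 = 1039.95
  [1.5→1.75]: (606.4+581.5)/2 × 0.25 = 148.4875
  [1.75→3.75]: (581.5+415.5)/2 × 2 = 997.0
  [3.75→4.75]: (415.5+351.3)/2 × 1 = 383.4
  [4.75→6.75]: (351.3+251.0)/2 × 2 = 602.3
  Sum = 3171.1375 µg/L·hr
IV tail: 251.0/0.168 = 1494.048; AUC_iv,0→∞ = 3171.1375 + 1494.048 = 4665.1855 µg/L·hr
Trapezoidal AUC_0→12.5 (oral capsule):
  [0→1]: (0.0+60.6)/2 × 1 = 30.3
  [1→7]: (60.6+32.9)/2 × 6 = 280.5
  [7→8]: (32.9+27.8)/2 × 1 = 30.35
  [8→12]: (27.8+14.2)/2 × 4 = 84.0
  [12→12.5]: (14.2+13.1)/2 × 0.5 = 6.825
  Sum = 431.975 µg/L·hr
oral capsule tail: 13.1/0.168 = 77.976; AUC_ev,0→∞ = 431.975 + 77.976 = 509.951 µg/L·hr
F = (AUC_ev/D_ev)/(AUC_iv/D_iv) = (509.951/50)/(4665.1855/50) = 10.19902/93.30371 = 0.1093

F = 0.109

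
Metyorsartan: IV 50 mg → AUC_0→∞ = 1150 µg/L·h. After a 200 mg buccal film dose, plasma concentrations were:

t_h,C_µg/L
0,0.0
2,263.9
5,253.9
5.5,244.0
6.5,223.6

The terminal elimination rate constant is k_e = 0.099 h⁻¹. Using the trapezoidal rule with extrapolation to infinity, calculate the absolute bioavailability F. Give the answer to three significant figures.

Trapezoidal AUC_0→6.5 (buccal film):
  [0→2]: (0.0+263.9)/2 × 2 = 263.9
  [2→5]: (263.9+253.9)/2 × 3 = 776.7
  [5→5.5]: (253.9+244.0)/2 × 0.5 = 124.475
  [5.5→6.5]: (244.0+223.6)/2 × 1 = 233.8
  Sum = 1398.875 µg/L·h
Tail: C_last/k_e = 223.6/0.099 = 2258.586
AUC_0→∞ (buccal film) = 1398.875 + 2258.586 = 3657.461 µg/L·h
F = (AUC_ev/D_ev)/(AUC_iv/D_iv) = (3657.461/200)/(1150/50) = 18.287305/23 = 0.7951

F = 0.795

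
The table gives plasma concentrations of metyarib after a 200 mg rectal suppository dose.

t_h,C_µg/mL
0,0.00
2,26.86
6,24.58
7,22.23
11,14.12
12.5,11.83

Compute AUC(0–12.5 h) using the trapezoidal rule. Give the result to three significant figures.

AUC = 245 µg/mL·h

Trapezoidal AUC_0→12.5:
  [0→2]: (0.00+26.86)/2 × 2 = 26.86
  [2→6]: (26.86+24.58)/2 × 4 = 102.88
  [6→7]: (24.58+22.23)/2 × 1 = 23.405
  [7→11]: (22.23+14.12)/2 × 4 = 72.7
  [11→12.5]: (14.12+11.83)/2 × 1.5 = 19.4625
  Sum = 245.3075 µg/mL·h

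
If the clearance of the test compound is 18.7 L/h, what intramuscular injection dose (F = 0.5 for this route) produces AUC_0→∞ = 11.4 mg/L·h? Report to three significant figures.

Dose = CL × AUC_0→∞ / F
     = 18.7 × 11.4 / 0.5 = 426.36 mg

Dose = 426 mg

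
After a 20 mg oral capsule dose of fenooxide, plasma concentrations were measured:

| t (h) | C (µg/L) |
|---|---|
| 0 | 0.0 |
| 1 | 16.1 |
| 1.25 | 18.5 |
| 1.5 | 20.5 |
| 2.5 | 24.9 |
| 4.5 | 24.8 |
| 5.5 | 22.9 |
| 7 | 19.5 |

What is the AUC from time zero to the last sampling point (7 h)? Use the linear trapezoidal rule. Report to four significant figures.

AUC = 145.3 µg/L·h

Trapezoidal AUC_0→7:
  [0→1]: (0.0+16.1)/2 × 1 = 8.05
  [1→1.25]: (16.1+18.5)/2 × 0.25 = 4.325
  [1.25→1.5]: (18.5+20.5)/2 × 0.25 = 4.875
  [1.5→2.5]: (20.5+24.9)/2 × 1 = 22.7
  [2.5→4.5]: (24.9+24.8)/2 × 2 = 49.7
  [4.5→5.5]: (24.8+22.9)/2 × 1 = 23.85
  [5.5→7]: (22.9+19.5)/2 × 1.5 = 31.8
  Sum = 145.3 µg/L·h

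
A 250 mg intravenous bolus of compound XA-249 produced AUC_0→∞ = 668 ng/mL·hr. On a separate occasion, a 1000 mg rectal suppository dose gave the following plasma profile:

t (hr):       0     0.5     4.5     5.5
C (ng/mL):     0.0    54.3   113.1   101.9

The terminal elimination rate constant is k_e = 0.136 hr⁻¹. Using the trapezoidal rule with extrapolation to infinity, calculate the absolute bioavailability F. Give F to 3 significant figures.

F = 0.451

Trapezoidal AUC_0→5.5 (rectal suppository):
  [0→0.5]: (0.0+54.3)/2 × 0.5 = 13.575
  [0.5→4.5]: (54.3+113.1)/2 × 4 = 334.8
  [4.5→5.5]: (113.1+101.9)/2 × 1 = 107.5
  Sum = 455.875 ng/mL·hr
Tail: C_last/k_e = 101.9/0.136 = 749.265
AUC_0→∞ (rectal suppository) = 455.875 + 749.265 = 1205.14 ng/mL·hr
F = (AUC_ev/D_ev)/(AUC_iv/D_iv) = (1205.14/1000)/(668/250) = 1.20514/2.672 = 0.4510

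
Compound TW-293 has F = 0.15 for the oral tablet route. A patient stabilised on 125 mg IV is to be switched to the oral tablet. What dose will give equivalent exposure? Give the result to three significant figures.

For equal systemic exposure: F × D_ev = D_iv
D_ev = D_iv / F = 125 / 0.15 = 833.333 mg

D_oral = 833 mg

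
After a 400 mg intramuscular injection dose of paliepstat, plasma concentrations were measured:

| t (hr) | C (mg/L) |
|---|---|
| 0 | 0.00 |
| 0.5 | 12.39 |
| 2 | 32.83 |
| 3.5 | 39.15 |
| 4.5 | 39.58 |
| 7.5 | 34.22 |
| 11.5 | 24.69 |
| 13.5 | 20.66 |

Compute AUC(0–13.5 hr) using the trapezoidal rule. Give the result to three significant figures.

Trapezoidal AUC_0→13.5:
  [0→0.5]: (0.00+12.39)/2 × 0.5 = 3.0975
  [0.5→2]: (12.39+32.83)/2 × 1.5 = 33.915
  [2→3.5]: (32.83+39.15)/2 × 1.5 = 53.985
  [3.5→4.5]: (39.15+39.58)/2 × 1 = 39.365
  [4.5→7.5]: (39.58+34.22)/2 × 3 = 110.7
  [7.5→11.5]: (34.22+24.69)/2 × 4 = 117.82
  [11.5→13.5]: (24.69+20.66)/2 × 2 = 45.35
  Sum = 404.2325 mg/L·hr

AUC = 404 mg/L·hr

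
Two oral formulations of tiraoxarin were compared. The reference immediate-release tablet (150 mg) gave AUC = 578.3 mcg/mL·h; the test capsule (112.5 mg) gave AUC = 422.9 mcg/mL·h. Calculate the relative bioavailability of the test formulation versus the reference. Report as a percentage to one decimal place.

F_rel = 97.5%

F_rel = (AUC_test/D_test) / (AUC_ref/D_ref)
      = (422.9/112.5) / (578.3/150)
      = 3.75911 / 3.85533 = 0.9750 = 97.50%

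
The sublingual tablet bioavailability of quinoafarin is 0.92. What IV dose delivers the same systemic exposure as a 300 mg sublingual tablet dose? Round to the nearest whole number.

Systemic exposure from an extravascular dose = F × D_ev, so the equivalent IV dose is F × D_ev.
D_iv = F × D_ev = 0.92 × 300 = 276 mg

D_iv = 276 mg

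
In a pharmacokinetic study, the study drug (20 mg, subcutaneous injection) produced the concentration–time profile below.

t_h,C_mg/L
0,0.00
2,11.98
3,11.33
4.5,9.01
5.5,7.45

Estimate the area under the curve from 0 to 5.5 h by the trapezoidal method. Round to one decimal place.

AUC = 47.1 mg/L·h

Trapezoidal AUC_0→5.5:
  [0→2]: (0.00+11.98)/2 × 2 = 11.98
  [2→3]: (11.98+11.33)/2 × 1 = 11.655
  [3→4.5]: (11.33+9.01)/2 × 1.5 = 15.255
  [4.5→5.5]: (9.01+7.45)/2 × 1 = 8.23
  Sum = 47.12 mg/L·h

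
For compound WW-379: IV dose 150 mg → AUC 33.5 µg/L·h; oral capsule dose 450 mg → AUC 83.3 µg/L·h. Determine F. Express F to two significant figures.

F = (AUC_ev / D_ev) / (AUC_iv / D_iv)
  = (83.3/450) / (33.5/150)
  = 0.185111 / 0.223333 = 0.8289

F = 0.83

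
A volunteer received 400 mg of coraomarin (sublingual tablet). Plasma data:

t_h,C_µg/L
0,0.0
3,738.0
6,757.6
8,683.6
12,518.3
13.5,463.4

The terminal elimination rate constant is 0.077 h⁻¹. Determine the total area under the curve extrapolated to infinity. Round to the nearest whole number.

AUC = 13950 µg/L·h

Trapezoidal AUC_0→13.5:
  [0→3]: (0.0+738.0)/2 × 3 = 1107.0
  [3→6]: (738.0+757.6)/2 × 3 = 2243.4
  [6→8]: (757.6+683.6)/2 × 2 = 1441.2
  [8→12]: (683.6+518.3)/2 × 4 = 2403.8
  [12→13.5]: (518.3+463.4)/2 × 1.5 = 736.275
  Sum = 7931.675 µg/L·h
Extrapolated tail: C_last / k_e = 463.4 / 0.077 = 6018.182
AUC_0→∞ = 7931.675 + 6018.182 = 13949.857 µg/L·h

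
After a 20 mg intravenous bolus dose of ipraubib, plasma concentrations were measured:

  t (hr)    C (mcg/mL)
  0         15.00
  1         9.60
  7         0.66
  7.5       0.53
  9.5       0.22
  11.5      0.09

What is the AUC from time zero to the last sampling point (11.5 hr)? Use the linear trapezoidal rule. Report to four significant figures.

Trapezoidal AUC_0→11.5:
  [0→1]: (15.00+9.60)/2 × 1 = 12.3
  [1→7]: (9.60+0.66)/2 × 6 = 30.78
  [7→7.5]: (0.66+0.53)/2 × 0.5 = 0.2975
  [7.5→9.5]: (0.53+0.22)/2 × 2 = 0.75
  [9.5→11.5]: (0.22+0.09)/2 × 2 = 0.31
  Sum = 44.4375 mcg/mL·hr

AUC = 44.44 mcg/mL·hr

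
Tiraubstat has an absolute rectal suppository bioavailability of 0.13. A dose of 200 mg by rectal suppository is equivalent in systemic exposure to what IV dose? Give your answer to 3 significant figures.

Systemic exposure from an extravascular dose = F × D_ev, so the equivalent IV dose is F × D_ev.
D_iv = F × D_ev = 0.13 × 200 = 26 mg

D_iv = 26.0 mg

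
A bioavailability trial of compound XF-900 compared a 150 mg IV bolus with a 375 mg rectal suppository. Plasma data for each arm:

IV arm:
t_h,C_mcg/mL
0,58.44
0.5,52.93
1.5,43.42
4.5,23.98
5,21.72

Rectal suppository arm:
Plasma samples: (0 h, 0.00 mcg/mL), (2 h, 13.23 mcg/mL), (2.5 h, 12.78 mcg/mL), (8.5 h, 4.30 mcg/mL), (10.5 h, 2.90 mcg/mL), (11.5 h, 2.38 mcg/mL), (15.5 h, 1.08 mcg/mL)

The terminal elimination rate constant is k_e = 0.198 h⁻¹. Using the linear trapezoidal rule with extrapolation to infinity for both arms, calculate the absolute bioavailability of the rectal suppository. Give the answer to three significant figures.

Trapezoidal AUC_0→5 (IV):
  [0→0.5]: (58.44+52.93)/2 × 0.5 = 27.8425
  [0.5→1.5]: (52.93+43.42)/2 × 1 = 48.175
  [1.5→4.5]: (43.42+23.98)/2 × 3 = 101.1
  [4.5→5]: (23.98+21.72)/2 × 0.5 = 11.425
  Sum = 188.5425 mcg/mL·h
IV tail: 21.72/0.198 = 109.697; AUC_iv,0→∞ = 188.5425 + 109.697 = 298.2395 mcg/mL·h
Trapezoidal AUC_0→15.5 (rectal suppository):
  [0→2]: (0.00+13.23)/2 × 2 = 13.23
  [2→2.5]: (13.23+12.78)/2 × 0.5 = 6.5025
  [2.5→8.5]: (12.78+4.30)/2 × 6 = 51.24
  [8.5→10.5]: (4.30+2.90)/2 × 2 = 7.2
  [10.5→11.5]: (2.90+2.38)/2 × 1 = 2.64
  [11.5→15.5]: (2.38+1.08)/2 × 4 = 6.92
  Sum = 87.7325 mcg/mL·h
rectal suppository tail: 1.08/0.198 = 5.455; AUC_ev,0→∞ = 87.7325 + 5.455 = 93.1875 mcg/mL·h
F = (AUC_ev/D_ev)/(AUC_iv/D_iv) = (93.1875/375)/(298.2395/150) = 0.2485/1.98826 = 0.1250

F = 0.125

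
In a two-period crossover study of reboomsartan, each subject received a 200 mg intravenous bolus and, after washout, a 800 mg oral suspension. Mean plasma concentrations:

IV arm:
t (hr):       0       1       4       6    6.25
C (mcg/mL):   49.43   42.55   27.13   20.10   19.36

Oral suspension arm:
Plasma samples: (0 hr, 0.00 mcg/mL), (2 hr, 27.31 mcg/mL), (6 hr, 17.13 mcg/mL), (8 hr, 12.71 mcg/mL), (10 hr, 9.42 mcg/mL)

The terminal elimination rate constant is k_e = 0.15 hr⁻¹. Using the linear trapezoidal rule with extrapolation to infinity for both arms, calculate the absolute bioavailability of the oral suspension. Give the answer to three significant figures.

Trapezoidal AUC_0→6.25 (IV):
  [0→1]: (49.43+42.55)/2 × 1 = 45.99
  [1→4]: (42.55+27.13)/2 × 3 = 104.52
  [4→6]: (27.13+20.10)/2 × 2 = 47.23
  [6→6.25]: (20.10+19.36)/2 × 0.25 = 4.9325
  Sum = 202.6725 mcg/mL·hr
IV tail: 19.36/0.15 = 129.067; AUC_iv,0→∞ = 202.6725 + 129.067 = 331.7395 mcg/mL·hr
Trapezoidal AUC_0→10 (oral suspension):
  [0→2]: (0.00+27.31)/2 × 2 = 27.31
  [2→6]: (27.31+17.13)/2 × 4 = 88.88
  [6→8]: (17.13+12.71)/2 × 2 = 29.84
  [8→10]: (12.71+9.42)/2 × 2 = 22.13
  Sum = 168.16 mcg/mL·hr
oral suspension tail: 9.42/0.15 = 62.800; AUC_ev,0→∞ = 168.16 + 62.800 = 230.96 mcg/mL·hr
F = (AUC_ev/D_ev)/(AUC_iv/D_iv) = (230.96/800)/(331.7395/200) = 0.2887/1.6586975 = 0.1741

F = 0.174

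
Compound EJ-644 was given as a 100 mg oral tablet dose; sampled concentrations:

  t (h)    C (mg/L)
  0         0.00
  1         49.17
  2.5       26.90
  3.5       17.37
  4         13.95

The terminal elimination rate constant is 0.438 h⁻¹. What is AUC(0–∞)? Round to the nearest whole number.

AUC = 143 mg/L·h

Trapezoidal AUC_0→4:
  [0→1]: (0.00+49.17)/2 × 1 = 24.585
  [1→2.5]: (49.17+26.90)/2 × 1.5 = 57.0525
  [2.5→3.5]: (26.90+17.37)/2 × 1 = 22.135
  [3.5→4]: (17.37+13.95)/2 × 0.5 = 7.83
  Sum = 111.6025 mg/L·h
Extrapolated tail: C_last / k_e = 13.95 / 0.438 = 31.849
AUC_0→∞ = 111.6025 + 31.849 = 143.4515 mg/L·h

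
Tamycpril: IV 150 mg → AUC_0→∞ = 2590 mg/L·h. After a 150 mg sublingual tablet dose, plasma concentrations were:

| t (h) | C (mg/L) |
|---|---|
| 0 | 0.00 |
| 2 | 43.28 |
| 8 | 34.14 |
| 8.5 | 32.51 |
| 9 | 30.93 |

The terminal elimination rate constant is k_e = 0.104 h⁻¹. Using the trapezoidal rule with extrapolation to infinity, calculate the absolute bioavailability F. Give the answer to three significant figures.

Trapezoidal AUC_0→9 (sublingual tablet):
  [0→2]: (0.00+43.28)/2 × 2 = 43.28
  [2→8]: (43.28+34.14)/2 × 6 = 232.26
  [8→8.5]: (34.14+32.51)/2 × 0.5 = 16.6625
  [8.5→9]: (32.51+30.93)/2 × 0.5 = 15.86
  Sum = 308.0625 mg/L·h
Tail: C_last/k_e = 30.93/0.104 = 297.404
AUC_0→∞ (sublingual tablet) = 308.0625 + 297.404 = 605.4665 mg/L·h
F = (AUC_ev/D_ev)/(AUC_iv/D_iv) = (605.4665/150)/(2590/150) = 4.03644/17.2667 = 0.2338

F = 0.234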